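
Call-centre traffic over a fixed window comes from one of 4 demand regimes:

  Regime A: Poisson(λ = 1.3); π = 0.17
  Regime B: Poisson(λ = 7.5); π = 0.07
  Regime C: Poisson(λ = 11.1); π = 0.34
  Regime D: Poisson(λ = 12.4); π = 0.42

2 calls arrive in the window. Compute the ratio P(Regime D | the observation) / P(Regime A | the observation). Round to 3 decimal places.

0.003

Since P(k|x) ∝ π_k f_k(x), the posterior odds are π_i f_i(x) / (π_j f_j(x)).
Evaluate each component's likelihood at the observed value:
  f_A = 0.230289
  f_B = 0.0155555
  f_C = 0.000930995
  f_D = 0.000316637
Odds = (0.42/0.17) × (0.000316637/0.230289) = 2.47059 × 0.00137495 ≈ 0.003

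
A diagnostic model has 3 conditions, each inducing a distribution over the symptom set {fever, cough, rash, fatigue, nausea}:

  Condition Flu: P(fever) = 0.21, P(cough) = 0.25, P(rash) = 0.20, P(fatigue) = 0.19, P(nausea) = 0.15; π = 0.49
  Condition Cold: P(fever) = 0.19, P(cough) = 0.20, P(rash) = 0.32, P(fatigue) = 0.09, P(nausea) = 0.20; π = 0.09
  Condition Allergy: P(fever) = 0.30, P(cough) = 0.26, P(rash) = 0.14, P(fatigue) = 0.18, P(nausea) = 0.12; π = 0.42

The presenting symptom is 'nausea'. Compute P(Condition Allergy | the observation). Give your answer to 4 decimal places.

0.3552

By Bayes' theorem, P(k | x) = π_k f_k(x) / Σ_j π_j f_j(x).
Categorical probabilities:
  L_Flu = 0.15
  L_Cold = 0.2
  L_Allergy = 0.12
Unnormalised posteriors:
  π_Flu·L_Flu = 0.49 × 0.15 = 0.0735
  π_Cold·L_Cold = 0.09 × 0.2 = 0.018
  π_Allergy·L_Allergy = 0.42 × 0.12 = 0.0504
Denominator: 0.0735 + 0.018 + 0.0504 = 0.1419
P(Condition Allergy | the observation) ≈ 0.3552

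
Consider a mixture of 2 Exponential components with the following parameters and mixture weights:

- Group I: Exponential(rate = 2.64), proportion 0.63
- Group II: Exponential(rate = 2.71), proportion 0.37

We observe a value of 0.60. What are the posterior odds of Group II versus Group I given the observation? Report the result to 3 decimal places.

0.578

The posterior odds equal the prior odds times the likelihood ratio: (π_i/π_j)·(f_i(x)/f_j(x)).
Component likelihoods at x = 0.60:
  f_I = 2.64·e^(−2.64·0.60) = 2.64·e^(−1.5840) = 0.541604
  f_II = 2.71·e^(−2.71·0.60) = 2.71·e^(−1.6260) = 0.533097
Odds = (0.37/0.63) × (0.533097/0.541604) = 0.587302 × 0.984294 ≈ 0.578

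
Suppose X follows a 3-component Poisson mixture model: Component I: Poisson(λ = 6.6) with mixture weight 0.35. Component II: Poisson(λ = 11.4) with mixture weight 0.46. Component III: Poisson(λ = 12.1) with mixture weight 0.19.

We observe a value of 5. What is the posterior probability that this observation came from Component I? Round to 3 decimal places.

0.825

Apply Bayes' rule: the posterior for each component is proportional to its prior times its likelihood at x.
Component likelihoods at x = 5:
  L_I = e^(−6.6)·6.6^5/5! = 0.141969
  L_II = e^(−11.4)·11.4^5/5! = 0.0179633
  L_III = e^(−12.1)·12.1^5/5! = 0.0120166
Unnormalised posteriors:
  w_I·L_I = 0.35 × 0.141969 = 0.0496893
  w_II·L_II = 0.46 × 0.0179633 = 0.00826311
  w_III·L_III = 0.19 × 0.0120166 = 0.00228316
Evidence: 0.0496893 + 0.00826311 + 0.00228316 = 0.0602356
P(Component I | the observation) = 0.0496893 / 0.0602356 ≈ 0.825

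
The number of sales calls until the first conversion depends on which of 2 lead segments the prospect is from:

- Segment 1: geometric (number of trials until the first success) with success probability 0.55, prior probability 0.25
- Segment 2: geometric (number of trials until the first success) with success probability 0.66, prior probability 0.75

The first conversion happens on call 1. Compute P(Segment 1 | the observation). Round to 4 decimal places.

The responsibility of component k is w_k f_k(x) divided by Σ_j w_j f_j(x).
Component likelihoods at x = 1:
  L_1 = 0.55·(1−0.55)^0 = 0.55·1 = 0.55
  L_2 = 0.66·(1−0.66)^0 = 0.66·1 = 0.66
Unnormalised posteriors:
  w_1·L_1 = 0.25 × 0.55 = 0.1375
  w_2·L_2 = 0.75 × 0.66 = 0.495
Sum: 0.1375 + 0.495 = 0.6325
Responsibility of Segment 1: 0.1375 / 0.6325 ≈ 0.2174

0.2174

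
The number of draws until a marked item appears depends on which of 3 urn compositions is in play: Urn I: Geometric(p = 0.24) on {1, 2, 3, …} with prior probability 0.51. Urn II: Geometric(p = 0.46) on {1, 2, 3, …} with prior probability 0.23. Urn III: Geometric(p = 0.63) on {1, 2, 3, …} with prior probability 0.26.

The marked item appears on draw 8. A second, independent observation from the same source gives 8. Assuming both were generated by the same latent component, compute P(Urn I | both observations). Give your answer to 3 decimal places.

Posterior ∝ prior × likelihood, so P(k | x) ∝ w_k f_k(x); normalise over all components.
Since both observations come from the same component, the likelihood for component k is f_k(x₁)·f_k(x₂).
  L_I = [0.0351485] × [0.0351485] = 0.00123541
  L_II = [0.00615906] × [0.00615906] = 3.7934e-05
  L_III = [0.000598071] × [0.000598071] = 3.57689e-07
Multiply by the mixture weights:
  w_I·L_I = 0.51 × 0.00123541 = 0.000630062
  w_II·L_II = 0.23 × 3.7934e-05 = 8.72481e-06
  w_III·L_III = 0.26 × 3.57689e-07 = 9.29991e-08
Sum: 0.000630062 + 8.72481e-06 + 9.29991e-08 = 0.000638879
P(Urn I | x) ≈ 0.986

0.986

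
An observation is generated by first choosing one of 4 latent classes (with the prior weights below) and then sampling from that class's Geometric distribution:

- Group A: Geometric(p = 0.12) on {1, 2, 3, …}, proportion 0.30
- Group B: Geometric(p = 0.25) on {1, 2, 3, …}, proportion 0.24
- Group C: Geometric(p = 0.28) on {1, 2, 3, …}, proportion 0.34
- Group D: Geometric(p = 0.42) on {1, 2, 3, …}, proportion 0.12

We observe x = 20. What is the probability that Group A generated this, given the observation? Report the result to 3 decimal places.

0.878

P(component k | x) = π_k·f_k(x) / marginal(x), where marginal(x) = Σ_j π_j·f_j(x).
Geometric probabilities:
  f_A = 0.12·(1−0.12)^19 = 0.12·0.0881395 = 0.0105767
  f_B = 0.25·(1−0.25)^19 = 0.25·0.00422828 = 0.00105707
  f_C = 0.28·(1−0.28)^19 = 0.28·0.00194678 = 0.000545099
  f_D = 0.42·(1−0.42)^19 = 0.42·3.19987e-05 = 1.34394e-05
Multiply by the mixture weights:
  π_A·f_A = 0.30 × 0.0105767 = 0.00317302
  π_B·f_B = 0.24 × 0.00105707 = 0.000253697
  π_C·f_C = 0.34 × 0.000545099 = 0.000185334
  π_D·f_D = 0.12 × 1.34394e-05 = 1.61273e-06
Sum: 0.00317302 + 0.000253697 + 0.000185334 + 1.61273e-06 = 0.00361367
P(Group A | x) ≈ 0.878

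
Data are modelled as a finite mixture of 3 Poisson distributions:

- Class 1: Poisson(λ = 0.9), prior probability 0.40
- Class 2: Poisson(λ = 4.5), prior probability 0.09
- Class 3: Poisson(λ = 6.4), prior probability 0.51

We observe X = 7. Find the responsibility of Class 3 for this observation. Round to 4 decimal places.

Posterior ∝ prior × likelihood, so P(k | x) ∝ π_k f_k(x); normalise over all components.
Component likelihoods at x = 7:
  f_1 = 3.85835e-05
  f_2 = 0.0823629
  f_3 = 0.144992
Weight by the priors:
  π_1·f_1 = 0.40 × 3.85835e-05 = 1.54334e-05
  π_2·f_2 = 0.09 × 0.0823629 = 0.00741267
  π_3·f_3 = 0.51 × 0.144992 = 0.073946
Evidence: 1.54334e-05 + 0.00741267 + 0.073946 = 0.0813741
Responsibility of Class 3: 0.073946 / 0.0813741 ≈ 0.9087

0.9087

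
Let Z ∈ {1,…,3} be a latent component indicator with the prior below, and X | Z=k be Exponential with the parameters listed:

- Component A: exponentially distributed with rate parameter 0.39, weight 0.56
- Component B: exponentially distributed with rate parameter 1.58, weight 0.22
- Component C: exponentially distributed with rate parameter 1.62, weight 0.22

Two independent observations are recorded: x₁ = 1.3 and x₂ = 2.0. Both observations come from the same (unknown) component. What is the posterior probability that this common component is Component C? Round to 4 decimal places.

The responsibility of component k is π_k f_k(x) divided by Σ_j π_j f_j(x).
Since both observations come from the same component, the likelihood for component k is f_k(x₁)·f_k(x₂).
  L_A = [0.39·e^(−0.39·1.3) = 0.39·e^(−0.5070) = 0.234897] × [0.178778] = 0.0419945
  L_B = [1.58·e^(−1.58·1.3) = 1.58·e^(−2.0540) = 0.202589] × [0.0670327] = 0.0135801
  L_C = [1.62·e^(−1.62·1.3) = 1.62·e^(−2.1060) = 0.197193] × [0.0634455] = 0.012511
Multiply by the mixture weights:
  π_A·L_A = 0.56 × 0.0419945 = 0.0235169
  π_B·L_B = 0.22 × 0.0135801 = 0.00298762
  π_C·L_C = 0.22 × 0.012511 = 0.00275242
Sum: 0.0235169 + 0.00298762 + 0.00275242 = 0.0292569
So the posterior for Component C is 0.00275242 / 0.0292569 ≈ 0.0941.

0.0941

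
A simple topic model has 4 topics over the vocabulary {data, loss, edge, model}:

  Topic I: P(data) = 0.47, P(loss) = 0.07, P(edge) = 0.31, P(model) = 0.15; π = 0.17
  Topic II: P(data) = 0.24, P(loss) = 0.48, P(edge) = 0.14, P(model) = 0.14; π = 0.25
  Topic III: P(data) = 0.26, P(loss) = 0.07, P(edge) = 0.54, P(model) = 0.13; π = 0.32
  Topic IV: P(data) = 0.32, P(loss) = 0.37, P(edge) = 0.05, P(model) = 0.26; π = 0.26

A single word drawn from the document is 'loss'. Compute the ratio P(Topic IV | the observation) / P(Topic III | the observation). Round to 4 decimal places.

4.2946

The posterior odds equal the prior odds times the likelihood ratio: (P(Z=i)/P(Z=j))·(f_i(x)/f_j(x)).
Component likelihoods at x = 'loss':
  f_I = P(loss | comp) = 0.07
  f_II = P(loss | comp) = 0.48
  f_III = P(loss | comp) = 0.07
  f_IV = P(loss | comp) = 0.37
0.0962 / 0.0224 ≈ 4.2946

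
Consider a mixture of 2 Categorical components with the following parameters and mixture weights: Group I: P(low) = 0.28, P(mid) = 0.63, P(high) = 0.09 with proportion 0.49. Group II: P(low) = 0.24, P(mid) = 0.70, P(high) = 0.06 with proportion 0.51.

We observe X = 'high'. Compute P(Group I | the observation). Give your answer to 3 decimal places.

0.590

By Bayes' theorem, P(k | x) = π_k f_k(x) / Σ_j π_j f_j(x).
Categorical probabilities:
  f_I = P(high | comp) = 0.09
  f_II = P(high | comp) = 0.06
Unnormalised posteriors:
  π_I·f_I = 0.49 × 0.09 = 0.0441
  π_II·f_II = 0.51 × 0.06 = 0.0306
Denominator: 0.0441 + 0.0306 = 0.0747
So the posterior for Group I is 0.0441 / 0.0747 ≈ 0.590.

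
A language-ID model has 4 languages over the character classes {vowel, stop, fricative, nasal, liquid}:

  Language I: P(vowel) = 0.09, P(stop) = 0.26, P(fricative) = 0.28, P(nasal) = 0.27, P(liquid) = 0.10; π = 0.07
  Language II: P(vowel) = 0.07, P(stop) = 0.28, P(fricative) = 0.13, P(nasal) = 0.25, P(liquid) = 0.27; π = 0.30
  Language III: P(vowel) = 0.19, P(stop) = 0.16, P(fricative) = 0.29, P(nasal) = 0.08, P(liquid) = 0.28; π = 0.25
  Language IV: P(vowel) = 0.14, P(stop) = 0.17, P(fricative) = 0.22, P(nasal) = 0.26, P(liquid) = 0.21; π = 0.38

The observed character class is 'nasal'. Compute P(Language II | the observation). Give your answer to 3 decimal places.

By Bayes' theorem, P(k | x) = w_k f_k(x) / Σ_j w_j f_j(x).
Component likelihoods at x = 'nasal':
  L_I = 0.27
  L_II = 0.25
  L_III = 0.08
  L_IV = 0.26
Weight by the priors:
  w_I·L_I = 0.07 × 0.27 = 0.0189
  w_II·L_II = 0.30 × 0.25 = 0.075
  w_III·L_III = 0.25 × 0.08 = 0.02
  w_IV·L_IV = 0.38 × 0.26 = 0.0988
Sum: 0.0189 + 0.075 + 0.02 + 0.0988 = 0.2127
So the posterior for Language II is 0.075 / 0.2127 ≈ 0.353.

0.353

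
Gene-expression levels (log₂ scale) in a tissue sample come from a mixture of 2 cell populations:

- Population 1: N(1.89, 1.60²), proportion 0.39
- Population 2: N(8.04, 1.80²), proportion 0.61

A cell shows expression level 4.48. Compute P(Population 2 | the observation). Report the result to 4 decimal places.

0.4216

By Bayes' theorem, P(k | x) = w_k f_k(x) / Σ_j w_j f_j(x).
Component likelihoods at x = 4.48:
  L_1 = (1/(1.60·√(2π)))·exp(−(4.48−1.89)²/(2·1.60²)) = 0.249339·exp(-1.31018) = 0.0672648
  L_2 = (1/(1.80·√(2π)))·exp(−(4.48−8.04)²/(2·1.80²)) = 0.221635·exp(-1.95580) = 0.0313504
Unnormalised posteriors:
  w_1·L_1 = 0.39 × 0.0672648 = 0.0262333
  w_2·L_2 = 0.61 × 0.0313504 = 0.0191238
Denominator: 0.0262333 + 0.0191238 = 0.045357
P(Population 2 | data) = 0.0191238 / 0.045357 ≈ 0.4216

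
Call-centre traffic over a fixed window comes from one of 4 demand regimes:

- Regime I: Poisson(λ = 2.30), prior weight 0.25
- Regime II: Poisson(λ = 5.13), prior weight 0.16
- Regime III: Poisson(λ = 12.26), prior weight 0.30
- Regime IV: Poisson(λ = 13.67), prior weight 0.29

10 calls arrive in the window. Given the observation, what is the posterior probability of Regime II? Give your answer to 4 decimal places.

Posterior ∝ prior × likelihood, so P(k | x) ∝ w_k f_k(x); normalise over all components.
Evaluate each component's likelihood at the observed value:
  f_I = e^(−2.30)·2.30^10/10! = 0.000114456
  f_II = e^(−5.13)·5.13^10/10! = 0.0205816
  f_III = e^(−12.26)·12.26^10/10! = 0.100159
  f_IV = e^(−13.67)·13.67^10/10! = 0.0726301
Weight by the priors:
  w_I·f_I = 0.25 × 0.000114456 = 2.8614e-05
  w_II·f_II = 0.16 × 0.0205816 = 0.00329306
  w_III·f_III = 0.30 × 0.100159 = 0.0300478
  w_IV·f_IV = 0.29 × 0.0726301 = 0.0210627
Marginal: 2.8614e-05 + 0.00329306 + 0.0300478 + 0.0210627 = 0.0544322
Responsibility of Regime II: 0.00329306 / 0.0544322 ≈ 0.0605

0.0605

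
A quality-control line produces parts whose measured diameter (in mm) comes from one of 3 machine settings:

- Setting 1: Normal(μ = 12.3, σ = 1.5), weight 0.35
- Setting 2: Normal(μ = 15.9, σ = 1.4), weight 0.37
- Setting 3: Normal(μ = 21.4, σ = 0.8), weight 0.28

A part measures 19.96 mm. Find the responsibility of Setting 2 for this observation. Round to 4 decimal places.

0.0539

Apply Bayes' rule: the posterior for each component is proportional to its prior times its likelihood at x.
Component likelihoods at x = 19.96 mm:
  p_1 = (1/(1.5·√(2π)))·exp(−(19.96−12.3)²/(2·1.5²)) = 0.265962·exp(-13.03902) = 5.78154e-07
  p_2 = (1/(1.4·√(2π)))·exp(−(19.96−15.9)²/(2·1.4²)) = 0.284959·exp(-4.20500) = 0.00425181
  p_3 = (1/(0.8·√(2π)))·exp(−(19.96−21.4)²/(2·0.8²)) = 0.498678·exp(-1.62000) = 0.0986877
Multiply by the mixture weights:
  π_1·p_1 = 0.35 × 5.78154e-07 = 2.02354e-07
  π_2·p_2 = 0.37 × 0.00425181 = 0.00157317
  π_3·p_3 = 0.28 × 0.0986877 = 0.0276326
Denominator: 2.02354e-07 + 0.00157317 + 0.0276326 = 0.0292059
P(Setting 2 | x) ≈ 0.0539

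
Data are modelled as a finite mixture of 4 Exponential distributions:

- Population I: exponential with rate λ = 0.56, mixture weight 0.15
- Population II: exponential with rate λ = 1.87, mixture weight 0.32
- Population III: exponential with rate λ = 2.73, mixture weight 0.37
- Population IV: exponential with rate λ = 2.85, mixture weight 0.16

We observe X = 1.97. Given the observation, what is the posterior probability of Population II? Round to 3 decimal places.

0.305

Apply Bayes' rule: the posterior for each component is proportional to its prior times its likelihood at x.
Component likelihoods at x = 1.97:
  p_I = 0.56·e^(−0.56·1.97) = 0.56·e^(−1.1032) = 0.185812
  p_II = 1.87·e^(−1.87·1.97) = 1.87·e^(−3.6839) = 0.0469834
  p_III = 2.73·e^(−2.73·1.97) = 2.73·e^(−5.3781) = 0.0126033
  p_IV = 2.85·e^(−2.85·1.97) = 2.85·e^(−5.6145) = 0.0103872
Prior × likelihood for each component:
  w_I·p_I = 0.15 × 0.185812 = 0.0278718
  w_II·p_II = 0.32 × 0.0469834 = 0.0150347
  w_III·p_III = 0.37 × 0.0126033 = 0.00466321
  w_IV·p_IV = 0.16 × 0.0103872 = 0.00166195
Normaliser: 0.0278718 + 0.0150347 + 0.00466321 + 0.00166195 = 0.0492317
P(Population II | 1.97) = 0.0150347 / 0.0492317 ≈ 0.305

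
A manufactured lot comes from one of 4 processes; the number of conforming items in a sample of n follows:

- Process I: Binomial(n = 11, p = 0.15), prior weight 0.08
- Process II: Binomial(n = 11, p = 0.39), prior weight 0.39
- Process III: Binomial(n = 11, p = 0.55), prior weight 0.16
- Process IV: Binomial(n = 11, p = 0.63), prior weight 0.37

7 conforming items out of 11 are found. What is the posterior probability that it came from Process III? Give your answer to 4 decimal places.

The responsibility of component k is w_k f_k(x) divided by Σ_j w_j f_j(x).
Component likelihoods at x = 7 conforming items out of 11:
  p_I = 0.000294326
  p_II = 0.0627026
  p_III = 0.206017
  p_IV = 0.243615
Unnormalised posteriors:
  w_I·p_I = 0.08 × 0.000294326 = 2.35461e-05
  w_II·p_II = 0.39 × 0.0627026 = 0.024454
  w_III·p_III = 0.16 × 0.206017 = 0.0329627
  w_IV·p_IV = 0.37 × 0.243615 = 0.0901377
Normaliser: 2.35461e-05 + 0.024454 + 0.0329627 + 0.0901377 = 0.147578
P(Process III | the observation) = 0.0329627 / 0.147578 ≈ 0.2234

0.2234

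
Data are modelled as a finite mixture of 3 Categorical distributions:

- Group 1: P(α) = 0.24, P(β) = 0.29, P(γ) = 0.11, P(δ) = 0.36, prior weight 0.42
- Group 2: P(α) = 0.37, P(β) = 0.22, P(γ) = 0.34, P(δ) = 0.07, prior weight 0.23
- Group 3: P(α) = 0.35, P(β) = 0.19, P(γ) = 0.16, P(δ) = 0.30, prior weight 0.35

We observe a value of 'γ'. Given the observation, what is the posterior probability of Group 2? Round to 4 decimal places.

0.4335

P(component k | x) = P(Z=k)·f_k(x) / marginal(x), where marginal(x) = Σ_j P(Z=j)·f_j(x).
Evaluate each component's likelihood at the observed value:
  p_1 = P(γ | comp) = 0.11
  p_2 = P(γ | comp) = 0.34
  p_3 = P(γ | comp) = 0.16
Multiply by the mixture weights:
  P(Z=1)·p_1 = 0.42 × 0.11 = 0.0462
  P(Z=2)·p_2 = 0.23 × 0.34 = 0.0782
  P(Z=3)·p_3 = 0.35 × 0.16 = 0.056
Marginal: 0.0462 + 0.0782 + 0.056 = 0.1804
P(Group 2 | data) ≈ 0.4335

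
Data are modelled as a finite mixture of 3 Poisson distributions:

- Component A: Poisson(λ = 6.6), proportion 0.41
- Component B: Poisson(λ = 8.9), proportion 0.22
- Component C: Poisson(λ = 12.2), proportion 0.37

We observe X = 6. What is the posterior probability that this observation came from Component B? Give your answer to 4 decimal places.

The responsibility of component k is π_k f_k(x) divided by Σ_j π_j f_j(x).
Component likelihoods at x = 6:
  p_A = 0.156166
  p_B = 0.0941427
  p_C = 0.0230374
Weight by the priors:
  π_A·p_A = 0.41 × 0.156166 = 0.0640282
  π_B·p_B = 0.22 × 0.0941427 = 0.0207114
  π_C·p_C = 0.37 × 0.0230374 = 0.00852384
Evidence: 0.0640282 + 0.0207114 + 0.00852384 = 0.0932635
P(Component B | 6) ≈ 0.2221

0.2221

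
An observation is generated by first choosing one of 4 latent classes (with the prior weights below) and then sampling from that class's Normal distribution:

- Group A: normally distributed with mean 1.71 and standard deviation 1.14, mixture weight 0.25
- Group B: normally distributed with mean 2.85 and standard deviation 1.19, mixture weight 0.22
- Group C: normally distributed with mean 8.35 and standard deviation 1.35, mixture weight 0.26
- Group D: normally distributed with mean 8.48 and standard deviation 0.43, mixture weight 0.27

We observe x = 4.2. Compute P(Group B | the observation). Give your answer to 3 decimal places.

Posterior ∝ prior × likelihood, so P(k | x) ∝ w_k f_k(x); normalise over all components.
Normal densities:
  L_A = (1/(1.14·√(2π)))·exp(−(4.2−1.71)²/(2·1.14²)) = 0.349949·exp(-2.38539) = 0.032214
  L_B = (1/(1.19·√(2π)))·exp(−(4.2−2.85)²/(2·1.19²)) = 0.335246·exp(-0.64349) = 0.176156
  L_C = (1/(1.35·√(2π)))·exp(−(4.2−8.35)²/(2·1.35²)) = 0.295513·exp(-4.72497) = 0.0026215
  L_D = (1/(0.43·√(2π)))·exp(−(4.2−8.48)²/(2·0.43²)) = 0.927773·exp(-49.53597) = 2.84607e-22
Unnormalised posteriors:
  w_A·L_A = 0.25 × 0.032214 = 0.0080535
  w_B·L_B = 0.22 × 0.176156 = 0.0387544
  w_C·L_C = 0.26 × 0.0026215 = 0.00068159
  w_D·L_D = 0.27 × 2.84607e-22 = 7.68438e-23
Normaliser: 0.0080535 + 0.0387544 + 0.00068159 + 7.68438e-23 = 0.0474894
P(Group B | the observation) ≈ 0.816

0.816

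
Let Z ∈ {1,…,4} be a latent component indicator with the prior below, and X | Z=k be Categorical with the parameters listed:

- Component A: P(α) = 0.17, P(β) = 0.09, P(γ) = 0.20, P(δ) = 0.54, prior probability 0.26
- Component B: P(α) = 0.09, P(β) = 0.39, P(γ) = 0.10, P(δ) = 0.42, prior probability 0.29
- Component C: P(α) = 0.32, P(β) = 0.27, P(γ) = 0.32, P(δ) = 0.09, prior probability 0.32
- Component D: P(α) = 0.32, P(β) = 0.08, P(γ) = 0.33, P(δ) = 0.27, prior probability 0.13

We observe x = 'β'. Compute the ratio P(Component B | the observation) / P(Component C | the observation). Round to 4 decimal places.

1.3090

Only the two components matter; the odds are (π_i f_i(x)) / (π_j f_j(x)).
Categorical probabilities:
  f_A = 0.09
  f_B = 0.39
  f_C = 0.27
  f_D = 0.08
Posterior odds = (π_B·f_B) / (π_C·f_C) = (0.29·0.39) / (0.32·0.27) = 0.1131 / 0.0864 ≈ 1.3090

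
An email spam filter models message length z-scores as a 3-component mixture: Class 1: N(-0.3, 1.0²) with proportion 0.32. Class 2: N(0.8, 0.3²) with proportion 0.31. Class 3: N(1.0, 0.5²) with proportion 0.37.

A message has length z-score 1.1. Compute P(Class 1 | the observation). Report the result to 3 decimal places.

Posterior ∝ prior × likelihood, so P(k | x) ∝ π_k f_k(x); normalise over all components.
Evaluate each component's likelihood at the observed value:
  f_1 = (1/(1.0·√(2π)))·exp(−(1.1−-0.3)²/(2·1.0²)) = 0.398942·exp(-0.98000) = 0.149727
  f_2 = (1/(0.3·√(2π)))·exp(−(1.1−0.8)²/(2·0.3²)) = 1.329808·exp(-0.50000) = 0.806569
  f_3 = (1/(0.5·√(2π)))·exp(−(1.1−1.0)²/(2·0.5²)) = 0.797885·exp(-0.02000) = 0.782085
Weight by the priors:
  π_1·f_1 = 0.32 × 0.149727 = 0.0479128
  π_2·f_2 = 0.31 × 0.806569 = 0.250036
  π_3·f_3 = 0.37 × 0.782085 = 0.289372
Evidence: 0.0479128 + 0.250036 + 0.289372 = 0.587321
So the posterior for Class 1 is 0.0479128 / 0.587321 ≈ 0.082.

0.082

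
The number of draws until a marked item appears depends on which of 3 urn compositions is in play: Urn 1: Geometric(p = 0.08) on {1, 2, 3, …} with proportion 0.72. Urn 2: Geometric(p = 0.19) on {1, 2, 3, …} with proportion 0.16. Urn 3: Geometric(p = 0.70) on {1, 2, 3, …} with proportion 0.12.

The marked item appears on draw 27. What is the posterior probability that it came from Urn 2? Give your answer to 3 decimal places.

Posterior ∝ prior × likelihood, so P(k | x) ∝ π_k f_k(x); normalise over all components.
Geometric probabilities:
  p_1 = 0.08·(1−0.08)^26 = 0.08·0.114415 = 0.00915321
  p_2 = 0.19·(1−0.19)^26 = 0.19·0.00417456 = 0.000793166
  p_3 = 0.70·(1−0.70)^26 = 0.70·2.54187e-14 = 1.77931e-14
Unnormalised posteriors:
  π_1·p_1 = 0.72 × 0.00915321 = 0.00659031
  π_2·p_2 = 0.16 × 0.000793166 = 0.000126907
  π_3·p_3 = 0.12 × 1.77931e-14 = 2.13517e-15
Sum: 0.00659031 + 0.000126907 + 2.13517e-15 = 0.00671722
So the posterior for Urn 2 is 0.000126907 / 0.00671722 ≈ 0.019.

0.019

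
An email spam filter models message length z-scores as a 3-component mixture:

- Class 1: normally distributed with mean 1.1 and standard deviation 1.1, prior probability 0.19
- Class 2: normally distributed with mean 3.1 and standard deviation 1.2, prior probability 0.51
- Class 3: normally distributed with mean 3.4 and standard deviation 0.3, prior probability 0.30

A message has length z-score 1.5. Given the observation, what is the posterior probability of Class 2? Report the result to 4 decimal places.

0.5194

By Bayes' theorem, P(k | x) = P(Z=k) f_k(x) / Σ_j P(Z=j) f_j(x).
Normal densities:
  f_1 = 0.339472
  f_2 = 0.136675
  f_3 = 2.59282e-09
Unnormalised posteriors:
  P(Z=1)·f_1 = 0.19 × 0.339472 = 0.0644996
  P(Z=2)·f_2 = 0.51 × 0.136675 = 0.0697043
  P(Z=3)·f_3 = 0.30 × 2.59282e-09 = 7.77845e-10
Marginal: 0.0644996 + 0.0697043 + 7.77845e-10 = 0.134204
P(Class 2 | the observation) = 0.0697043 / 0.134204 ≈ 0.5194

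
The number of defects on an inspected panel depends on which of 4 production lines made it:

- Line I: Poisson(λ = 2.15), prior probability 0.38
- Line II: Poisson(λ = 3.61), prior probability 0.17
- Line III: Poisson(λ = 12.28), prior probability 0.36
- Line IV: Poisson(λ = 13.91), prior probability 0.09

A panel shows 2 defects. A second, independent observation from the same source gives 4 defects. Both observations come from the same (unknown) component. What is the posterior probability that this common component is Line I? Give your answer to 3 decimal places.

0.649

Posterior ∝ prior × likelihood, so P(k | x) ∝ P(Z=k) f_k(x); normalise over all components.
Since both observations come from the same component, the likelihood for component k is f_k(x₁)·f_k(x₂).
  L_I = [0.269224] × [0.103707] = 0.0279205
  L_II = [0.176271] × [0.191432] = 0.0337439
  L_III = [0.000350131] × [0.00439993] = 1.54055e-06
  L_IV = [8.80213e-05] × [0.00141926] = 1.24925e-07
Unnormalised posteriors:
  P(Z=I)·L_I = 0.38 × 0.0279205 = 0.0106098
  P(Z=II)·L_II = 0.17 × 0.0337439 = 0.00573647
  P(Z=III)·L_III = 0.36 × 1.54055e-06 = 5.54599e-07
  P(Z=IV)·L_IV = 0.09 × 1.24925e-07 = 1.12432e-08
Denominator: 0.0106098 + 0.00573647 + 5.54599e-07 + 1.12432e-08 = 0.0163468
So the posterior for Line I is 0.0106098 / 0.0163468 ≈ 0.649.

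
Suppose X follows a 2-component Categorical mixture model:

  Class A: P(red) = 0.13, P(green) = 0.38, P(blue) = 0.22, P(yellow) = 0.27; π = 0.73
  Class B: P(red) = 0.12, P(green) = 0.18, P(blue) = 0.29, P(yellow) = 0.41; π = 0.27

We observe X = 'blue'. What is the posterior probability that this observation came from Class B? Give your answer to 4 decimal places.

Posterior ∝ prior × likelihood, so P(k | x) ∝ w_k f_k(x); normalise over all components.
Categorical probabilities:
  p_A = P(blue | comp) = 0.22
  p_B = P(blue | comp) = 0.29
Unnormalised posteriors:
  w_A·p_A = 0.73 × 0.22 = 0.1606
  w_B·p_B = 0.27 × 0.29 = 0.0783
Sum: 0.1606 + 0.0783 = 0.2389
P(Class B | 'blue') = 0.0783 / 0.2389 ≈ 0.3278

0.3278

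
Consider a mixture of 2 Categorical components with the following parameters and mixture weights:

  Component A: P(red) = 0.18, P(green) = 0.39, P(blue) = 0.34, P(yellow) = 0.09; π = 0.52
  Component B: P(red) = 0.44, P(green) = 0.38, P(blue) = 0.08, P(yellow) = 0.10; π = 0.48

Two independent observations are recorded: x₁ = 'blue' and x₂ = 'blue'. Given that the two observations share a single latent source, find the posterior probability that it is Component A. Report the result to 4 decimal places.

The responsibility of component k is π_k f_k(x) divided by Σ_j π_j f_j(x).
Since both observations come from the same component, the likelihood for component k is f_k(x₁)·f_k(x₂).
  p_A = [P(blue | comp) = 0.34] × [0.34] = 0.1156
  p_B = [P(blue | comp) = 0.08] × [0.08] = 0.0064
Weight by the priors:
  π_A·p_A = 0.52 × 0.1156 = 0.060112
  π_B·p_B = 0.48 × 0.0064 = 0.003072
Normaliser: 0.060112 + 0.003072 = 0.063184
P(Component A | x₁, x₂) = 0.060112 / 0.063184 ≈ 0.9514

0.9514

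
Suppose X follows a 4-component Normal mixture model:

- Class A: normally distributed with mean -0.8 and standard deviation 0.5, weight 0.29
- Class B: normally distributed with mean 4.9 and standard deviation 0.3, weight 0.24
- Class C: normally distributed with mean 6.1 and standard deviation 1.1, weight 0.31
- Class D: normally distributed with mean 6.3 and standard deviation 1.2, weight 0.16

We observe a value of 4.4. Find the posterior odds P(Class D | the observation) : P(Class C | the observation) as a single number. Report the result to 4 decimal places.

0.4459

Only the two components matter; the odds are (π_i f_i(x)) / (π_j f_j(x)).
Normal densities:
  f_A = 2.60192e-24
  f_B = 0.33159
  f_C = 0.109869
  f_D = 0.0949189
Posterior odds = (π_D·f_D) / (π_C·f_C) = (0.16·0.0949189) / (0.31·0.109869) = 0.015187 / 0.0340595 ≈ 0.4459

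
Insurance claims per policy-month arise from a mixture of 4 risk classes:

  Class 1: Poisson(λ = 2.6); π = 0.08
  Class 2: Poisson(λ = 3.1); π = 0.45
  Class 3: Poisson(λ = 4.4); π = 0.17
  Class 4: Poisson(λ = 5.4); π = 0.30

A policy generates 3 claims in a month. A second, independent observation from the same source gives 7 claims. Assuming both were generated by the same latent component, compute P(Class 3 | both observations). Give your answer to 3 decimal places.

By Bayes' theorem, P(k | x) = P(Z=k) f_k(x) / Σ_j P(Z=j) f_j(x).
Since both observations come from the same component, the likelihood for component k is f_k(x₁)·f_k(x₂).
  L_1 = [0.217572] × [0.0118363] = 0.00257526
  L_2 = [0.223677] × [0.0245917] = 0.00550059
  L_3 = [0.174305] × [0.0777754] = 0.0135567
  L_4 = [0.118533] × [0.119987] = 0.0142225
Multiply by the mixture weights:
  P(Z=1)·L_1 = 0.08 × 0.00257526 = 0.00020602
  P(Z=2)·L_2 = 0.45 × 0.00550059 = 0.00247527
  P(Z=3)·L_3 = 0.17 × 0.0135567 = 0.00230464
  P(Z=4)·L_4 = 0.30 × 0.0142225 = 0.00426674
Denominator: 0.00020602 + 0.00247527 + 0.00230464 + 0.00426674 = 0.00925267
Responsibility of Class 3: 0.00230464 / 0.00925267 ≈ 0.249

0.249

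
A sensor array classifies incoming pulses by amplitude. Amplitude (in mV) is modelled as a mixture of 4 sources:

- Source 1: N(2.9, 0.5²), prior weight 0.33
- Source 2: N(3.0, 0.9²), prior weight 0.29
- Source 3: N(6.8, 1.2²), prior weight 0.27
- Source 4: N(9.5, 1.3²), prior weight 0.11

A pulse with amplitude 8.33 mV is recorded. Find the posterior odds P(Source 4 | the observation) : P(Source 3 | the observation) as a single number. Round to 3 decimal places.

0.565

Only the two components matter; the odds are (P(Z=i) f_i(x)) / (P(Z=j) f_j(x)).
Normal densities:
  p_1 = 1.95741e-26
  p_2 = 1.07331e-08
  p_3 = 0.147479
  p_4 = 0.204681
0.0225149 / 0.0398192 ≈ 0.565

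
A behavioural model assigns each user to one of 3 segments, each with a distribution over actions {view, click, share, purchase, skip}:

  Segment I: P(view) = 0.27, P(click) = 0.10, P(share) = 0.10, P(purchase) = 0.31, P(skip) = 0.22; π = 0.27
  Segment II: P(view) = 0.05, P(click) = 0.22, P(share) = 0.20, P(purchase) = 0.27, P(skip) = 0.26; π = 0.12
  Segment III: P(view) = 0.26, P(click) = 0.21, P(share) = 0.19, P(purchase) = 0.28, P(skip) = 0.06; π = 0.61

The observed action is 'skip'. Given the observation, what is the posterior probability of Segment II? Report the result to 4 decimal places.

The responsibility of component k is π_k f_k(x) divided by Σ_j π_j f_j(x).
Evaluate each component's likelihood at the observed value:
  p_I = 0.22
  p_II = 0.26
  p_III = 0.06
Weight by the priors:
  π_I·p_I = 0.27 × 0.22 = 0.0594
  π_II·p_II = 0.12 × 0.26 = 0.0312
  π_III·p_III = 0.61 × 0.06 = 0.0366
Normaliser: 0.0594 + 0.0312 + 0.0366 = 0.1272
So the posterior for Segment II is 0.0312 / 0.1272 ≈ 0.2453.

0.2453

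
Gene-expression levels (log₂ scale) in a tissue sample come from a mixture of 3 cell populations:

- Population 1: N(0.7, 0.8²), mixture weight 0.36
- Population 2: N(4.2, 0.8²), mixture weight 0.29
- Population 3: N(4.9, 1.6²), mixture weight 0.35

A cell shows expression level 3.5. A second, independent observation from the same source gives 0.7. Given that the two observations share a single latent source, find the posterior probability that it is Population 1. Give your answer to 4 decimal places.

P(component k | x) = π_k·f_k(x) / marginal(x), where marginal(x) = Σ_j π_j·f_j(x).
Since both observations come from the same component, the likelihood for component k is f_k(x₁)·f_k(x₂).
  f_1 = [0.00109085] × [0.498678] = 0.000543984
  f_2 = [0.340069] × [3.47925e-05] = 1.18319e-05
  f_3 = [0.170034] × [0.00795261] = 0.00135222
Prior × likelihood for each component:
  π_1·f_1 = 0.36 × 0.000543984 = 0.000195834
  π_2·f_2 = 0.29 × 1.18319e-05 = 3.43124e-06
  π_3·f_3 = 0.35 × 0.00135222 = 0.000473276
Marginal: 0.000195834 + 3.43124e-06 + 0.000473276 = 0.000672542
P(Population 1 | data) = 0.000195834 / 0.000672542 ≈ 0.2912

0.2912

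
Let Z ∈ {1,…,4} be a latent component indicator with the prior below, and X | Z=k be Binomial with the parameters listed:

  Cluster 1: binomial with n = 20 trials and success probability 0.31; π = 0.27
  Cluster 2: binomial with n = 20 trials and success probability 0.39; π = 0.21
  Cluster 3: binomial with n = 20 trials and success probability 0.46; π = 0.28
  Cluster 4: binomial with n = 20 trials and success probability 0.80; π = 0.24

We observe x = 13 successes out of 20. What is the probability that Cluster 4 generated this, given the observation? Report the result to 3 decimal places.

0.469

The responsibility of component k is P(Z=k) f_k(x) divided by Σ_j P(Z=j) f_j(x).
Component likelihoods at x = 13 successes out of 20:
  p_1 = 0.00140948
  p_2 = 0.0117642
  p_3 = 0.042857
  p_4 = 0.0545499
Prior × likelihood for each component:
  P(Z=1)·p_1 = 0.27 × 0.00140948 = 0.00038056
  P(Z=2)·p_2 = 0.21 × 0.0117642 = 0.00247048
  P(Z=3)·p_3 = 0.28 × 0.042857 = 0.012
  P(Z=4)·p_4 = 0.24 × 0.0545499 = 0.013092
Normaliser: 0.00038056 + 0.00247048 + 0.012 + 0.013092 = 0.027943
P(Cluster 4 | data) ≈ 0.469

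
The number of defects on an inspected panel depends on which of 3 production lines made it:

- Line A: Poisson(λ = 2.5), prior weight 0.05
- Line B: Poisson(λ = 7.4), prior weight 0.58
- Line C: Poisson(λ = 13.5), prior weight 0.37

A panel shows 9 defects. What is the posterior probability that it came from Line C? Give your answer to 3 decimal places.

0.242

Posterior ∝ prior × likelihood, so P(k | x) ∝ w_k f_k(x); normalise over all components.
Component likelihoods at x = 9 defects:
  f_A = e^(−2.5)·2.5^9/9! = 0.000862901
  f_B = e^(−7.4)·7.4^9/9! = 0.112084
  f_C = e^(−13.5)·13.5^9/9! = 0.0562685
Unnormalised posteriors:
  w_A·f_A = 0.05 × 0.000862901 = 4.3145e-05
  w_B·f_B = 0.58 × 0.112084 = 0.0650087
  w_C·f_C = 0.37 × 0.0562685 = 0.0208193
Denominator: 4.3145e-05 + 0.0650087 + 0.0208193 = 0.0858712
P(Line C | 9 defects) ≈ 0.242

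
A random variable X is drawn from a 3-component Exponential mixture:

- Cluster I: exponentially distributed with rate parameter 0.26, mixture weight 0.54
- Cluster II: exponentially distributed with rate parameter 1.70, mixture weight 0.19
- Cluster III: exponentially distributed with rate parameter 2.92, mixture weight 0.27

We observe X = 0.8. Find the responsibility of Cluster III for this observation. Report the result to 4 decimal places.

The responsibility of component k is π_k f_k(x) divided by Σ_j π_j f_j(x).
Exponential densities:
  f_I = 0.26·e^(−0.26·0.8) = 0.26·e^(−0.2080) = 0.211174
  f_II = 1.70·e^(−1.70·0.8) = 1.70·e^(−1.3600) = 0.436323
  f_III = 2.92·e^(−2.92·0.8) = 2.92·e^(−2.3360) = 0.282404
Multiply by the mixture weights:
  π_I·f_I = 0.54 × 0.211174 = 0.114034
  π_II·f_II = 0.19 × 0.436323 = 0.0829014
  π_III·f_III = 0.27 × 0.282404 = 0.0762491
Marginal: 0.114034 + 0.0829014 + 0.0762491 = 0.273184
P(Cluster III | 0.8) = 0.0762491 / 0.273184 ≈ 0.2791

0.2791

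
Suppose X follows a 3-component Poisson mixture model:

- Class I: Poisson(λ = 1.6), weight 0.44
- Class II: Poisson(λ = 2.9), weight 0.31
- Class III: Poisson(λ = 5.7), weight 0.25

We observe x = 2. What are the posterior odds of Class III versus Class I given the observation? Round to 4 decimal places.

The posterior odds equal the prior odds times the likelihood ratio: (π_i/π_j)·(f_i(x)/f_j(x)).
Evaluate each component's likelihood at the observed value:
  p_I = e^(−1.6)·1.6^2/2! = 0.258428
  p_II = e^(−2.9)·2.9^2/2! = 0.231373
  p_III = e^(−5.7)·5.7^2/2! = 0.0543552
Posterior odds = (π_III·p_III) / (π_I·p_I) = (0.25·0.0543552) / (0.44·0.258428) = 0.0135888 / 0.113708 ≈ 0.1195

0.1195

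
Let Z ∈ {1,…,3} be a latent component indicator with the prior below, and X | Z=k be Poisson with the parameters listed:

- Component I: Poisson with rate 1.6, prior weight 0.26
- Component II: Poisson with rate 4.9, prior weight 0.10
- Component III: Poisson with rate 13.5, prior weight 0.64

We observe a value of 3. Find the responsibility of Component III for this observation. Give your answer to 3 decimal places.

By Bayes' theorem, P(k | x) = π_k f_k(x) / Σ_j π_j f_j(x).
Component likelihoods at x = 3:
  f_I = e^(−1.6)·1.6^3/3! = 0.137828
  f_II = e^(−4.9)·4.9^3/3! = 0.146014
  f_III = e^(−13.5)·13.5^3/3! = 0.000562179
Prior × likelihood for each component:
  π_I·f_I = 0.26 × 0.137828 = 0.0358353
  π_II·f_II = 0.10 × 0.146014 = 0.0146014
  π_III·f_III = 0.64 × 0.000562179 = 0.000359795
Sum: 0.0358353 + 0.0146014 + 0.000359795 = 0.0507965
Responsibility of Component III: 0.000359795 / 0.0507965 ≈ 0.007

0.007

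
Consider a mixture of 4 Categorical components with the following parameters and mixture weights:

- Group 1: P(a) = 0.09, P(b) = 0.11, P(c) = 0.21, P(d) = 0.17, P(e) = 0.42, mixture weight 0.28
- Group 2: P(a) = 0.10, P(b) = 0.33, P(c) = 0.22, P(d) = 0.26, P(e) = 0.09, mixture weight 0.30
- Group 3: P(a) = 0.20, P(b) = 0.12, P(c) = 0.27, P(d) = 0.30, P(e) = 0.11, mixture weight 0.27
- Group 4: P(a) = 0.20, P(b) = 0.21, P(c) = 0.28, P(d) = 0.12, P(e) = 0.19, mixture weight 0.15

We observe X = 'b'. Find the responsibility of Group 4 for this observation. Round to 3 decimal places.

0.163

By Bayes' theorem, P(k | x) = P(Z=k) f_k(x) / Σ_j P(Z=j) f_j(x).
Evaluate each component's likelihood at the observed value:
  p_1 = P(b | comp) = 0.11
  p_2 = P(b | comp) = 0.33
  p_3 = P(b | comp) = 0.12
  p_4 = P(b | comp) = 0.21
Prior × likelihood for each component:
  P(Z=1)·p_1 = 0.28 × 0.11 = 0.0308
  P(Z=2)·p_2 = 0.30 × 0.33 = 0.099
  P(Z=3)·p_3 = 0.27 × 0.12 = 0.0324
  P(Z=4)·p_4 = 0.15 × 0.21 = 0.0315
Evidence: 0.0308 + 0.099 + 0.0324 + 0.0315 = 0.1937
Responsibility of Group 4: 0.0315 / 0.1937 ≈ 0.163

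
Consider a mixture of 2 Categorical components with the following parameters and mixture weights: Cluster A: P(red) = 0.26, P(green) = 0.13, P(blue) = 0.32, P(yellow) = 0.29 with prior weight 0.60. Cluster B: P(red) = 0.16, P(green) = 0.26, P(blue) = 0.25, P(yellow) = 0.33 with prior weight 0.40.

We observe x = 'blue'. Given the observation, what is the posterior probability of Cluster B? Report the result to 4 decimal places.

Posterior ∝ prior × likelihood, so P(k | x) ∝ π_k f_k(x); normalise over all components.
Component likelihoods at x = 'blue':
  L_A = P(blue | comp) = 0.32
  L_B = P(blue | comp) = 0.25
Multiply by the mixture weights:
  π_A·L_A = 0.60 × 0.32 = 0.192
  π_B·L_B = 0.40 × 0.25 = 0.1
Marginal: 0.192 + 0.1 = 0.292
P(Cluster B | data) ≈ 0.3425

0.3425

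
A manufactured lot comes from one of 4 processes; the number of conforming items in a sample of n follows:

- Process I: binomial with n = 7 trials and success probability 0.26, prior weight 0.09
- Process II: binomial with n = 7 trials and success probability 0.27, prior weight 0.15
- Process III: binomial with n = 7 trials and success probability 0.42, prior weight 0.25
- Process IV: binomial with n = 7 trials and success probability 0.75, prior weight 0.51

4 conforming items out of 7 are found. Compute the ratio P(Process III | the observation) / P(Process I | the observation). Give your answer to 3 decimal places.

9.107

Only the two components matter; the odds are (P(Z=i) f_i(x)) / (P(Z=j) f_j(x)).
Binomial probabilities:
  L_I = C(7,4)·0.26^4·0.74^3 = 35·0.00456976·0.405224 = 0.0648122
  L_II = C(7,4)·0.27^4·0.73^3 = 35·0.00531441·0.389017 = 0.0723589
  L_III = C(7,4)·0.42^4·0.58^3 = 35·0.031117·0.195112 = 0.212495
  L_IV = C(7,4)·0.75^4·0.25^3 = 35·0.316406·0.015625 = 0.173035
Posterior odds = (P(Z=III)·L_III) / (P(Z=I)·L_I) = (0.25·0.212495) / (0.09·0.0648122) = 0.0531238 / 0.0058331 ≈ 9.107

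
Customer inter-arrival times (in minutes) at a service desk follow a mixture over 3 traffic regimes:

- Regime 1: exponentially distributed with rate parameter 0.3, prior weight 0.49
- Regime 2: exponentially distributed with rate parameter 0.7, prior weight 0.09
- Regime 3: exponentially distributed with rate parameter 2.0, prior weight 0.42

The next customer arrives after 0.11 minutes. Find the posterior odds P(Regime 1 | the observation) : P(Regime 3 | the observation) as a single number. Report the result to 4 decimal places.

The posterior odds equal the prior odds times the likelihood ratio: (w_i/w_j)·(f_i(x)/f_j(x)).
Evaluate each component's likelihood at the observed value:
  f_1 = 0.3·e^(−0.3·0.11) = 0.3·e^(−0.0330) = 0.290262
  f_2 = 0.7·e^(−0.7·0.11) = 0.7·e^(−0.0770) = 0.648123
  f_3 = 2.0·e^(−2.0·0.11) = 2.0·e^(−0.2200) = 1.60504
Posterior odds = (w_1·f_1) / (w_3·f_3) = (0.49·0.290262) / (0.42·1.60504) = 0.142228 / 0.674116 ≈ 0.2110

0.2110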